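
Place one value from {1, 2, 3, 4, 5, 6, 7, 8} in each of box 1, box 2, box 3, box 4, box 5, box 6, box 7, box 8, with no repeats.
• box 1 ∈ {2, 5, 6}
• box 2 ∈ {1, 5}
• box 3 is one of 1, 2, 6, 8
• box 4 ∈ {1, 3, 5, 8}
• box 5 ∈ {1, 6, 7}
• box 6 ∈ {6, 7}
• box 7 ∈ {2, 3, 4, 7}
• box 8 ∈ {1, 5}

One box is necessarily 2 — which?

box 1

The 8 variables draw from only 8 values {1, 2, 3, 4, 5, 6, 7, 8}, so each is used; only box 7 can be 4, hence box 7 = 4.
The 7 still-open variables together cover exactly {1, 2, 3, 5, 6, 7, 8} — 7 values for 7 variables — and 3 appears only in box 4's list, so box 4 = 3.
Among the 6 still-open variables, 8 fits only box 3 (and all 6 values in {1, 2, 5, 6, 7, 8} must be used), so box 3 = 8.
The 5 still-open variables draw from only 5 values {1, 2, 5, 6, 7}, so each is used; only box 1 can be 2, hence box 1 = 2.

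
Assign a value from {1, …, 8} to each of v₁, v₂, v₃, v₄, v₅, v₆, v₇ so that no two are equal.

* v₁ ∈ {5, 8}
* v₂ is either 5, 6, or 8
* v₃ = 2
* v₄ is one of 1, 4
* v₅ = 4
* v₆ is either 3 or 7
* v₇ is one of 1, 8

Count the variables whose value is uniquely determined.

v₃ must be 2 (only option left).
v₅ has just one choice, so v₅ = 4. So v₄ can't be 4.
v₄ must be 1 (only option left). Remove 1 from v₇.
v₇'s domain is down to {8}, so v₇ = 8. Strike 8 from v₁, v₂.
v₁ has just one choice, so v₁ = 5. Eliminate 5 elsewhere: v₂.
That leaves v₂ = 6.
Determined: v₁=5, v₂=6, v₃=2, v₄=1, v₅=4, v₇=8. The other variables each still have more than one consistent value. That makes 6.

6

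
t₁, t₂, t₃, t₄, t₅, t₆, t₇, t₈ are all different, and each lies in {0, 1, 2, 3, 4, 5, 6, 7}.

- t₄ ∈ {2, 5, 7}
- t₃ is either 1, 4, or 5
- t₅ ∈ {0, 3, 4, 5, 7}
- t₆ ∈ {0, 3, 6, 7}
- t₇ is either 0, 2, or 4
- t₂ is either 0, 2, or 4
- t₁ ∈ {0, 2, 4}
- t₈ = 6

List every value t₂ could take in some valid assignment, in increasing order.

t₈ must be 6 (only option left). Eliminate 6 elsewhere: t₆.
The 7 still-open variables draw from only 7 values {0, 1, 2, 3, 4, 5, 7}, so each is used; only t₃ can be 1, hence t₃ = 1.
t₁, t₂, t₇ between them cover only {0, 2, 4} — a naked triple. Remove those values from t₄, t₅, t₆.
No further eliminations apply; t₂ can still be any of 0, 2, 4.

0, 2, 4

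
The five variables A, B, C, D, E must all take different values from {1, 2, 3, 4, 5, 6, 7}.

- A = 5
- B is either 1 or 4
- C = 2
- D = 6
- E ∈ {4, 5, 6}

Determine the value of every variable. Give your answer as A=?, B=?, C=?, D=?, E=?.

A=5, B=1, C=2, D=6, E=4

A has just one choice, so A = 5. Strike 5 from E.
C must be 2 (only option left).
D must be 6 (only option left). Strike 6 from E.
E has just one choice, so E = 4. So B can't be 4.
That leaves B = 1.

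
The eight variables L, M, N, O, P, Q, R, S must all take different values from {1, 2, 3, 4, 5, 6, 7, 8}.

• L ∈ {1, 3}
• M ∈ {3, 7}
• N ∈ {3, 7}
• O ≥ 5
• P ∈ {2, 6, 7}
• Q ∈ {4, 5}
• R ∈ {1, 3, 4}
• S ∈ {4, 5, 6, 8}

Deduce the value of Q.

5

The 8 variables draw from only 8 values {1, 2, 3, 4, 5, 6, 7, 8}, so each is used; only P can be 2, hence P = 2.
M and N share exactly the 2 values {3, 7}; by pigeonhole those values go to them, so strike 3, 7 from L, O, R.
That leaves L = 1. So R can't be 1.
That leaves R = 4. Strike 4 from Q, S.
So Q = 5.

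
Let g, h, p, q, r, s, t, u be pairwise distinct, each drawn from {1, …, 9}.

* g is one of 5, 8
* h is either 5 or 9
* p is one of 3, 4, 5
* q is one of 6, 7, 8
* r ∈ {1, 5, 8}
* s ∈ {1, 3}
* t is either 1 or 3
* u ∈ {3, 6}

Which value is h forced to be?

The 8 variables draw from only 8 values {1, 3, 4, 5, 6, 7, 8, 9}, so each is used; only p can be 4, hence p = 4.
The 7 still-open variables together cover exactly {1, 3, 5, 6, 7, 8, 9} — 7 values for 7 variables — and 7 appears only in q's list, so q = 7.
Among the 6 still-open variables, 6 fits only u (and all 6 values in {1, 3, 5, 6, 8, 9} must be used), so u = 6.
Among the 5 still-open variables, 9 fits only h (and all 5 values in {1, 3, 5, 8, 9} must be used), so h = 9.

9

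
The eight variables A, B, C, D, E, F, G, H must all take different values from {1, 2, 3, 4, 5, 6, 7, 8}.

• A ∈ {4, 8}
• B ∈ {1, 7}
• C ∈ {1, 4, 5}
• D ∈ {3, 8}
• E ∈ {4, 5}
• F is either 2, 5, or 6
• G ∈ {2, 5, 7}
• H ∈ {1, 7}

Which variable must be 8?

A

Among the 8 variables, 3 fits only D (and all 8 values in {1, 2, 3, 4, 5, 6, 7, 8} must be used), so D = 3.
The 7 still-open variables together cover exactly {1, 2, 4, 5, 6, 7, 8} — 7 values for 7 variables — and 6 appears only in F's list, so F = 6.
The 6 still-open variables together cover exactly {1, 2, 4, 5, 7, 8} — 6 values for 6 variables — and 2 appears only in G's list, so G = 2.
Among the 5 still-open variables, 8 fits only A (and all 5 values in {1, 4, 5, 7, 8} must be used), so A = 8.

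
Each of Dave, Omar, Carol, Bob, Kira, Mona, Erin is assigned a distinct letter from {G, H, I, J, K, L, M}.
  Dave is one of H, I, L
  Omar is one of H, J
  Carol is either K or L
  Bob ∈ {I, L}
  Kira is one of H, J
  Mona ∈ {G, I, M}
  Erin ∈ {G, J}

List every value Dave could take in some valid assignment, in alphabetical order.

The 7 variables together cover exactly {G, H, I, J, K, L, M} — 7 values for 7 variables — and K appears only in Carol's list, so Carol = K.
The 6 still-open variables draw from only 6 values {G, H, I, J, L, M}, so each is used; only Mona can be M, hence Mona = M.
Among the 5 still-open variables, G fits only Erin (and all 5 values in {G, H, I, J, L} must be used), so Erin = G.
Omar and Kira share exactly the 2 values {H, J}; by pigeonhole those values go to them, so strike H, J from Dave.
No further eliminations apply; Dave can still be any of I, L.

I, L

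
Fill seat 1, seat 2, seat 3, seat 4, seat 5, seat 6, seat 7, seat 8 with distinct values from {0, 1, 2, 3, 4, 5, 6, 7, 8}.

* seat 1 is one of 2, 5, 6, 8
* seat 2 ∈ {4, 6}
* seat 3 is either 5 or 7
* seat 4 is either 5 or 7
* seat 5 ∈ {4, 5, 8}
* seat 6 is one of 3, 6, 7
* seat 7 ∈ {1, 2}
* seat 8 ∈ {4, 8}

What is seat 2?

6

Among the 8 variables, 1 fits only seat 7 (and all 8 values in {1, 2, 3, 4, 5, 6, 7, 8} must be used), so seat 7 = 1.
The 7 still-open variables together cover exactly {2, 3, 4, 5, 6, 7, 8} — 7 values for 7 variables — and 2 appears only in seat 1's list, so seat 1 = 2.
The 6 still-open variables together cover exactly {3, 4, 5, 6, 7, 8} — 6 values for 6 variables — and 3 appears only in seat 6's list, so seat 6 = 3.
The 5 still-open variables together cover exactly {4, 5, 6, 7, 8} — 5 values for 5 variables — and 6 appears only in seat 2's list, so seat 2 = 6.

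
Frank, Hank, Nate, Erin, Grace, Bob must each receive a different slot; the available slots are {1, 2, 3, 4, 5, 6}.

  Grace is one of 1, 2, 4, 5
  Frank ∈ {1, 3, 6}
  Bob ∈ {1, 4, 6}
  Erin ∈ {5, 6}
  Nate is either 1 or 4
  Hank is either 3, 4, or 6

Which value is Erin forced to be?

5

The 6 variables together cover exactly {1, 2, 3, 4, 5, 6} — 6 values for 6 variables — and 2 appears only in Grace's list, so Grace = 2.
The 5 still-open variables together cover exactly {1, 3, 4, 5, 6} — 5 values for 5 variables — and 5 appears only in Erin's list, so Erin = 5.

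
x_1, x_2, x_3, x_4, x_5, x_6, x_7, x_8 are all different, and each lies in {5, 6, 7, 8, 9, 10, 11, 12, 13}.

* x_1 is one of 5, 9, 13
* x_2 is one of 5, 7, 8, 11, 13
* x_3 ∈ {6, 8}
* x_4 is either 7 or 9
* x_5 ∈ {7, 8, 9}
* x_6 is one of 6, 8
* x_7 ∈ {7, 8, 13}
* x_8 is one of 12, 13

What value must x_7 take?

13

Among the 8 variables, 11 fits only x_2 (and all 8 values in {5, 6, 7, 8, 9, 11, 12, 13} must be used), so x_2 = 11.
The 7 still-open variables draw from only 7 values {5, 6, 7, 8, 9, 12, 13}, so each is used; only x_1 can be 5, hence x_1 = 5.
Among the 6 still-open variables, 12 fits only x_8 (and all 6 values in {6, 7, 8, 9, 12, 13} must be used), so x_8 = 12.
The 5 still-open variables draw from only 5 values {6, 7, 8, 9, 13}, so each is used; only x_7 can be 13, hence x_7 = 13.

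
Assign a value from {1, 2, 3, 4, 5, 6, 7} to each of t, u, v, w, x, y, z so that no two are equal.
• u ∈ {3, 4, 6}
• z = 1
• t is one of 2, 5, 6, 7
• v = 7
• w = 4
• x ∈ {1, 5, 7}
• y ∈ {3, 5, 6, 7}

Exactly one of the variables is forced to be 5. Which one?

v must be 7 (only option left). Strike 7 from t, x, y.
w must be 4 (only option left). Strike 4 from u.
z must be 1 (only option left). Remove 1 from x.
So 5 goes to x.

x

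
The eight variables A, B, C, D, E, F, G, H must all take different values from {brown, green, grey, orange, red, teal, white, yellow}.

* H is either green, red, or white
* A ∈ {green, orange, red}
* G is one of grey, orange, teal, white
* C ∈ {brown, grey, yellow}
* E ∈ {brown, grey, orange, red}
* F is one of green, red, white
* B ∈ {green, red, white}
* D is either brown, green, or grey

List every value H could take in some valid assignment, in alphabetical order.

green, red, white

The 8 variables together cover exactly {brown, green, grey, orange, red, teal, white, yellow} — 8 values for 8 variables — and teal appears only in G's list, so G = teal.
The 7 still-open variables draw from only 7 values {brown, green, grey, orange, red, white, yellow}, so each is used; only C can be yellow, hence C = yellow.
B, F, H between them cover only {green, red, white} — a naked triple. Remove those values from A, D, E.
A has just one choice, so A = orange. So E can't be orange.
No further eliminations apply; H can still be any of green, red, white.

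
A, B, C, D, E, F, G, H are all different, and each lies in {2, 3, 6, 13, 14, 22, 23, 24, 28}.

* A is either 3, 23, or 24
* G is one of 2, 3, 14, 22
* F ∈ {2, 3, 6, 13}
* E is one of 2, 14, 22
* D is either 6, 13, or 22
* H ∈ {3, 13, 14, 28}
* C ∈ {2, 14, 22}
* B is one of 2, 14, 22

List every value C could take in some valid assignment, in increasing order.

The 3 variables B, C, E are confined to {2, 14, 22}, which locks those values in; drop them from D, F, G, H.
That leaves G = 3. Strike 3 from A, F, H.
The 2 variables D and F are confined to {6, 13}, which locks those values in; drop them from H.
That leaves H = 28.
No further eliminations apply; C can still be any of 2, 14, 22.

2, 14, 22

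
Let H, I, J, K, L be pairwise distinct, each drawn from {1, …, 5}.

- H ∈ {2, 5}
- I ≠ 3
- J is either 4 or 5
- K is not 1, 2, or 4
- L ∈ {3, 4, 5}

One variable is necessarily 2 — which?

Among the 5 variables, 1 fits only I (and all 5 values in {1, 2, 3, 4, 5} must be used), so I = 1.
Among the 4 still-open variables, 2 fits only H (and all 4 values in {2, 3, 4, 5} must be used), so H = 2.

H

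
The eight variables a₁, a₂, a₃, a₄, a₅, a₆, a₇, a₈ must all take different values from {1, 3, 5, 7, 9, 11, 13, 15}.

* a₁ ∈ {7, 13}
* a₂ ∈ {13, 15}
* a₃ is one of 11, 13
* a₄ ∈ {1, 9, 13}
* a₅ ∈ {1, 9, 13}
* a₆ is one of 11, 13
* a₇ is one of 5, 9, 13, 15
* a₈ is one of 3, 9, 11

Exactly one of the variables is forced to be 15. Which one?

a₂

The 8 variables draw from only 8 values {1, 3, 5, 7, 9, 11, 13, 15}, so each is used; only a₈ can be 3, hence a₈ = 3.
The 7 still-open variables together cover exactly {1, 5, 7, 9, 11, 13, 15} — 7 values for 7 variables — and 5 appears only in a₇'s list, so a₇ = 5.
Among the 6 still-open variables, 7 fits only a₁ (and all 6 values in {1, 7, 9, 11, 13, 15} must be used), so a₁ = 7.
Among the 5 still-open variables, 15 fits only a₂ (and all 5 values in {1, 9, 11, 13, 15} must be used), so a₂ = 15.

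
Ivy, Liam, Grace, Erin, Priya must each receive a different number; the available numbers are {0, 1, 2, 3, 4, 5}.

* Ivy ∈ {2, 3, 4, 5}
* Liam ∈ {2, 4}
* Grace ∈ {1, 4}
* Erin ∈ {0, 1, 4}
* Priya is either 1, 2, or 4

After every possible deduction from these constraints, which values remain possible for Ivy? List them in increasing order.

3, 5

Liam, Grace, Priya share exactly the 3 values {1, 2, 4}; by pigeonhole those values go to them, so strike 1, 2, 4 from Ivy, Erin.
That leaves Erin = 0.
No further eliminations apply; Ivy can still be any of 3, 5.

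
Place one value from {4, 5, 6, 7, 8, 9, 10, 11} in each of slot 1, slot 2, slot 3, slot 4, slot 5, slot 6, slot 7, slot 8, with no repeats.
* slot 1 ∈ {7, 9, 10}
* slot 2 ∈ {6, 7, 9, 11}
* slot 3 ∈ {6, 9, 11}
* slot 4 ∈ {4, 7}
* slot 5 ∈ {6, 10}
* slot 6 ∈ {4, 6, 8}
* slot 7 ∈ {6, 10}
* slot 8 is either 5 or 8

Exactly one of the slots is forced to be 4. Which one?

Among the 8 variables, 5 fits only slot 8 (and all 8 values in {4, 5, 6, 7, 8, 9, 10, 11} must be used), so slot 8 = 5.
The 7 still-open variables together cover exactly {4, 6, 7, 8, 9, 10, 11} — 7 values for 7 variables — and 8 appears only in slot 6's list, so slot 6 = 8.
Among the 6 still-open variables, 4 fits only slot 4 (and all 6 values in {4, 6, 7, 9, 10, 11} must be used), so slot 4 = 4.

slot 4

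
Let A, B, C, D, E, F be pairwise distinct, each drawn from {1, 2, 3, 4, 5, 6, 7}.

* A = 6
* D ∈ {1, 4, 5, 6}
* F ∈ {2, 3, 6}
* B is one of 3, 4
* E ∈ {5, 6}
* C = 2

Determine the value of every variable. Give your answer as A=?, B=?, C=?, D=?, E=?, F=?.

A=6, B=4, C=2, D=1, E=5, F=3

A's domain is down to {6}, so A = 6. Remove 6 from D, E, F.
C must be 2 (only option left). Strike 2 from F.
E has just one choice, so E = 5. Remove 5 from D.
That leaves F = 3. So B can't be 3.
That leaves B = 4. So D can't be 4.
D's domain is down to {1}, so D = 1.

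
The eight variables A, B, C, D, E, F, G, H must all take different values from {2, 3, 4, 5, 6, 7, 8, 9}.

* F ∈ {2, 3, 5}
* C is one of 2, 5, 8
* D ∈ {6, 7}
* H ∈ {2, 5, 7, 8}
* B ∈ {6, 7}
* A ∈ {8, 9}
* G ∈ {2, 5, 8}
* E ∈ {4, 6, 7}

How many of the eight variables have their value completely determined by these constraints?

3

Among the 8 variables, 3 fits only F (and all 8 values in {2, 3, 4, 5, 6, 7, 8, 9} must be used), so F = 3.
The 7 still-open variables draw from only 7 values {2, 4, 5, 6, 7, 8, 9}, so each is used; only E can be 4, hence E = 4.
The 6 still-open variables together cover exactly {2, 5, 6, 7, 8, 9} — 6 values for 6 variables — and 9 appears only in A's list, so A = 9.
B and D share exactly the 2 values {6, 7}; by pigeonhole those values go to them, so strike 6, 7 from H.
Determined: A=9, E=4, F=3. The other variables each still have more than one consistent value. That makes 3.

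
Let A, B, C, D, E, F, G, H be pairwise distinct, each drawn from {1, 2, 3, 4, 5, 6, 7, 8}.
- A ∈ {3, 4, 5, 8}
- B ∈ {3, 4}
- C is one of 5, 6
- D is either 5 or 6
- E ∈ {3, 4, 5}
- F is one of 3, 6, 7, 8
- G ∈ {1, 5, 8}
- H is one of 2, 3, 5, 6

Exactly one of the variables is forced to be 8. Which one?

A

The 8 variables draw from only 8 values {1, 2, 3, 4, 5, 6, 7, 8}, so each is used; only G can be 1, hence G = 1.
The 7 still-open variables draw from only 7 values {2, 3, 4, 5, 6, 7, 8}, so each is used; only H can be 2, hence H = 2.
The 6 still-open variables draw from only 6 values {3, 4, 5, 6, 7, 8}, so each is used; only F can be 7, hence F = 7.
Among the 5 still-open variables, 8 fits only A (and all 5 values in {3, 4, 5, 6, 8} must be used), so A = 8.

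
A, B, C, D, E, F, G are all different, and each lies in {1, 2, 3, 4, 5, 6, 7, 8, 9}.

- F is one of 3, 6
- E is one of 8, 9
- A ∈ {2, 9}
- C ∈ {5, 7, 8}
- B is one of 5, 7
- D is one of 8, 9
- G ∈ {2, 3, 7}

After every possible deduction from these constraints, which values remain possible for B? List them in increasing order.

5, 7

The 7 variables draw from only 7 values {2, 3, 5, 6, 7, 8, 9}, so each is used; only F can be 6, hence F = 6.
The 6 still-open variables together cover exactly {2, 3, 5, 7, 8, 9} — 6 values for 6 variables — and 3 appears only in G's list, so G = 3.
Among the 5 still-open variables, 2 fits only A (and all 5 values in {2, 5, 7, 8, 9} must be used), so A = 2.
D and E share exactly the 2 values {8, 9}; by pigeonhole those values go to them, so strike 8, 9 from C.
No further eliminations apply; B can still be any of 5, 7.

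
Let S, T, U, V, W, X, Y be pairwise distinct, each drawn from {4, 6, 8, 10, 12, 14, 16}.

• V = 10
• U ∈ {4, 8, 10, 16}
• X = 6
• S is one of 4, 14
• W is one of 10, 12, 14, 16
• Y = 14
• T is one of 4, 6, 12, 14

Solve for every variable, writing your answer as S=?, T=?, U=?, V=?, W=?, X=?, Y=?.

S=4, T=12, U=8, V=10, W=16, X=6, Y=14

V must be 10 (only option left). Eliminate 10 elsewhere: U, W.
X's domain is down to {6}, so X = 6. Eliminate 6 elsewhere: T.
Y must be 14 (only option left). Remove 14 from S, T, W.
That leaves S = 4. Strike 4 from T, U.
T must be 12 (only option left). Strike 12 from W.
W has just one choice, so W = 16. Eliminate 16 elsewhere: U.
U's domain is down to {8}, so U = 8.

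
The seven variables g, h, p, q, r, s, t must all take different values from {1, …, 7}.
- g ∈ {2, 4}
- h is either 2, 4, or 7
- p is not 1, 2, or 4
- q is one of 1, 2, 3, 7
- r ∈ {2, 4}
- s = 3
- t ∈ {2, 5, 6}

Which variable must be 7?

s must be 3 (only option left). Eliminate 3 elsewhere: p, q.
The 6 still-open variables draw from only 6 values {1, 2, 4, 5, 6, 7}, so each is used; only q can be 1, hence q = 1.
g and r between them cover only {2, 4} — a naked pair. Remove those values from h, t.
So 7 goes to h.

h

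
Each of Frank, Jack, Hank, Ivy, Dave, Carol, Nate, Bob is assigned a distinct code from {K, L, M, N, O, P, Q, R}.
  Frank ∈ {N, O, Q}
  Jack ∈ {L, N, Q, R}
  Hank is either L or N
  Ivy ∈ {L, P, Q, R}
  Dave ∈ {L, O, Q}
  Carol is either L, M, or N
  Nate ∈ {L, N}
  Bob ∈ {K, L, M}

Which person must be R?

The 8 variables together cover exactly {K, L, M, N, O, P, Q, R} — 8 values for 8 variables — and K appears only in Bob's list, so Bob = K.
The 7 still-open variables together cover exactly {L, M, N, O, P, Q, R} — 7 values for 7 variables — and M appears only in Carol's list, so Carol = M.
Among the 6 still-open variables, P fits only Ivy (and all 6 values in {L, N, O, P, Q, R} must be used), so Ivy = P.
Among the 5 still-open variables, R fits only Jack (and all 5 values in {L, N, O, Q, R} must be used), so Jack = R.

Jack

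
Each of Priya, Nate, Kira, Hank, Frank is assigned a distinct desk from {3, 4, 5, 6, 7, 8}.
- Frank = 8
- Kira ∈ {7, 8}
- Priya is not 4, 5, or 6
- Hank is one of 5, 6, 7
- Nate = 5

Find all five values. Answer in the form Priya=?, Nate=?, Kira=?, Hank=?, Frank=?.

Nate has just one choice, so Nate = 5. So Hank can't be 5.
Frank must be 8 (only option left). Remove 8 from Priya, Kira.
Kira must be 7 (only option left). Remove 7 from Priya, Hank.
Hank's domain is down to {6}, so Hank = 6.
Priya's domain is down to {3}, so Priya = 3.

Priya=3, Nate=5, Kira=7, Hank=6, Frank=8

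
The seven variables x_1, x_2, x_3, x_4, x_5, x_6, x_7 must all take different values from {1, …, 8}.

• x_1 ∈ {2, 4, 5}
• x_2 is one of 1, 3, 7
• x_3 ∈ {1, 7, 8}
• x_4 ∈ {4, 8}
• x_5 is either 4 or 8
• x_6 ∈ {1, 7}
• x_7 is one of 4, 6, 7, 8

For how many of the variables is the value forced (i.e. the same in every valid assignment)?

2

x_4 and x_5 share exactly the 2 values {4, 8}; by pigeonhole those values go to them, so strike 4, 8 from x_1, x_3, x_7.
The 2 variables x_3 and x_6 are confined to {1, 7}, which locks those values in; drop them from x_2, x_7.
That leaves x_2 = 3.
x_7 has just one choice, so x_7 = 6.
Determined: x_2=3, x_7=6. The other variables each still have more than one consistent value. That makes 2.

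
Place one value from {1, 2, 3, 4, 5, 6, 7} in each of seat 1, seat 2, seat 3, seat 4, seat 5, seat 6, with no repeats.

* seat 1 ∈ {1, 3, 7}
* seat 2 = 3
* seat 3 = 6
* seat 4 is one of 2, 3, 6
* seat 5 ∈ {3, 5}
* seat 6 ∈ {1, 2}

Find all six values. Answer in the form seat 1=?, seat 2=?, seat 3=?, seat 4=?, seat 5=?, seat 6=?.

seat 1=7, seat 2=3, seat 3=6, seat 4=2, seat 5=5, seat 6=1

seat 2 must be 3 (only option left). Eliminate 3 elsewhere: seat 1, seat 4, seat 5.
seat 3's domain is down to {6}, so seat 3 = 6. So seat 4 can't be 6.
seat 4 has just one choice, so seat 4 = 2. Strike 2 from seat 6.
seat 5 has just one choice, so seat 5 = 5.
seat 6 must be 1 (only option left). Remove 1 from seat 1.
seat 1's domain is down to {7}, so seat 1 = 7.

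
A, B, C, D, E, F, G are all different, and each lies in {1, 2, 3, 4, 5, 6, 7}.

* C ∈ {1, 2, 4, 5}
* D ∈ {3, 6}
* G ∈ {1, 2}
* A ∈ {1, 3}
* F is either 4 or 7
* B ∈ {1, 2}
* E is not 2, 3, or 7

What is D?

6

The 7 variables together cover exactly {1, 2, 3, 4, 5, 6, 7} — 7 values for 7 variables — and 7 appears only in F's list, so F = 7.
B and G between them cover only {1, 2} — a naked pair. Remove those values from A, C, E.
A must be 3 (only option left). So D can't be 3.
So D = 6.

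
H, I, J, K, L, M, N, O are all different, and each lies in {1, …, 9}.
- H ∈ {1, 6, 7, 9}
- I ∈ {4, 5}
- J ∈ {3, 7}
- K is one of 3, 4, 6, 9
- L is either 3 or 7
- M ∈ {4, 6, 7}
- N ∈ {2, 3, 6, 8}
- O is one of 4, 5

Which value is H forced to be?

I and O share exactly the 2 values {4, 5}; by pigeonhole those values go to them, so strike 4, 5 from K, M.
The 2 variables J and L are confined to {3, 7}, which locks those values in; drop them from H, K, M, N.
M must be 6 (only option left). So H, K, N can't be 6.
K has just one choice, so K = 9. Remove 9 from H.
So H = 1.

1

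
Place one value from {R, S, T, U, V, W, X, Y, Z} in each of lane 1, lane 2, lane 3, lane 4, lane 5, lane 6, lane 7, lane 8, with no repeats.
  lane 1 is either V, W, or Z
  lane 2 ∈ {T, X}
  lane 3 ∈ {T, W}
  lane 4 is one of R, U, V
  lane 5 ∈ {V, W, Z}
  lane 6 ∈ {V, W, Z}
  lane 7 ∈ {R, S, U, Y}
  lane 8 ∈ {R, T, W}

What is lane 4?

U

lane 1, lane 5, lane 6 share exactly the 3 values {V, W, Z}; by pigeonhole those values go to them, so strike V, W, Z from lane 3, lane 4, lane 8.
lane 3 must be T (only option left). Remove T from lane 2, lane 8.
lane 8's domain is down to {R}, so lane 8 = R. So lane 4, lane 7 can't be R.
So lane 4 = U.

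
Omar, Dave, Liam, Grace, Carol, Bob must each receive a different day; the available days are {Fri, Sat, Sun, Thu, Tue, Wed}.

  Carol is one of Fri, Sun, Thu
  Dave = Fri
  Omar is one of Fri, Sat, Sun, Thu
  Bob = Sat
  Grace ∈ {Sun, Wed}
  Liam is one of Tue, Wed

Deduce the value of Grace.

Dave has just one choice, so Dave = Fri. Remove Fri from Omar, Carol.
Bob's domain is down to {Sat}, so Bob = Sat. Remove Sat from Omar.
The 4 still-open variables together cover exactly {Sun, Thu, Tue, Wed} — 4 values for 4 variables — and Tue appears only in Liam's list, so Liam = Tue.
The 3 still-open variables draw from only 3 values {Sun, Thu, Wed}, so each is used; only Grace can be Wed, hence Grace = Wed.

Wed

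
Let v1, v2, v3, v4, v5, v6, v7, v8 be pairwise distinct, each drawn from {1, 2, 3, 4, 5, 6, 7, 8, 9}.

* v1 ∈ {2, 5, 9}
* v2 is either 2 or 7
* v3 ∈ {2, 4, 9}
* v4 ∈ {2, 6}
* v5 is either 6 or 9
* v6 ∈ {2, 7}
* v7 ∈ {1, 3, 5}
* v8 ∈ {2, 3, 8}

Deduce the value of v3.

4

v2 and v6 between them cover only {2, 7} — a naked pair. Remove those values from v1, v3, v4, v8.
That leaves v4 = 6. Eliminate 6 elsewhere: v5.
v5's domain is down to {9}, so v5 = 9. Strike 9 from v1, v3.
So v3 = 4.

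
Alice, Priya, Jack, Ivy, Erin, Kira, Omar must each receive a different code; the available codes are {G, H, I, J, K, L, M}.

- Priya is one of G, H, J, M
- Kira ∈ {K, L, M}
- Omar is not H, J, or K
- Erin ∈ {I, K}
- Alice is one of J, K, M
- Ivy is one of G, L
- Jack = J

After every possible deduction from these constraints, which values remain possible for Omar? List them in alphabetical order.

Jack has just one choice, so Jack = J. Eliminate J elsewhere: Alice, Priya.
Among the 6 still-open variables, H fits only Priya (and all 6 values in {G, H, I, K, L, M} must be used), so Priya = H.
No further eliminations apply; Omar can still be any of G, I, L, M.

G, I, L, M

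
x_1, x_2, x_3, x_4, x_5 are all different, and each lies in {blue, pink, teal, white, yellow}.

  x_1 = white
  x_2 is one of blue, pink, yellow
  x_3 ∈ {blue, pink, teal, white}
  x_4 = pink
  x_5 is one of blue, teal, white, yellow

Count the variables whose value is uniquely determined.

2

x_1 has just one choice, so x_1 = white. Strike white from x_3, x_5.
x_4 has just one choice, so x_4 = pink. Remove pink from x_2, x_3.
Determined: x_1=white, x_4=pink. The other variables each still have more than one consistent value. That makes 2.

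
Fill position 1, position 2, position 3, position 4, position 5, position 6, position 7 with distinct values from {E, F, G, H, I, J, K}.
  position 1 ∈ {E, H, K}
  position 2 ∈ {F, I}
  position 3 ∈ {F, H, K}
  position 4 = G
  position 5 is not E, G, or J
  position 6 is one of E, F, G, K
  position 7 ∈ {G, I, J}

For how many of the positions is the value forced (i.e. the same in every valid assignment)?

position 4 must be G (only option left). So position 6, position 7 can't be G.
The 6 still-open variables draw from only 6 values {E, F, H, I, J, K}, so each is used; only position 7 can be J, hence position 7 = J.
Determined: position 4=G, position 7=J. The other positions each still have more than one consistent value. That makes 2.

2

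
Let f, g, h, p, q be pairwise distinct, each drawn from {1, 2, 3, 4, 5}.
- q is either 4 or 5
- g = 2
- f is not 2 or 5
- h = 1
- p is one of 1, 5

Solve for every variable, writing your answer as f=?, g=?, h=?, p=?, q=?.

f=3, g=2, h=1, p=5, q=4

g's domain is down to {2}, so g = 2.
h's domain is down to {1}, so h = 1. Eliminate 1 elsewhere: f, p.
p's domain is down to {5}, so p = 5. Eliminate 5 elsewhere: q.
q must be 4 (only option left). Strike 4 from f.
That leaves f = 3.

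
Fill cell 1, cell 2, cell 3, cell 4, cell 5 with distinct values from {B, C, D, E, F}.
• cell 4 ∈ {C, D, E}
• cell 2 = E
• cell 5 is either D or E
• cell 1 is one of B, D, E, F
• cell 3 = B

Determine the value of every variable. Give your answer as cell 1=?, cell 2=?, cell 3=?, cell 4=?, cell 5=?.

cell 2 must be E (only option left). Remove E from cell 1, cell 4, cell 5.
cell 3 has just one choice, so cell 3 = B. Strike B from cell 1.
That leaves cell 5 = D. Eliminate D elsewhere: cell 1, cell 4.
cell 1's domain is down to {F}, so cell 1 = F.
cell 4's domain is down to {C}, so cell 4 = C.

cell 1=F, cell 2=E, cell 3=B, cell 4=C, cell 5=D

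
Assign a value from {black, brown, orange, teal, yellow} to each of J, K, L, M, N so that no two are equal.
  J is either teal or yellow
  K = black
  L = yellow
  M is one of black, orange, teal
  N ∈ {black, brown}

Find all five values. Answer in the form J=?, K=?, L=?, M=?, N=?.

K has just one choice, so K = black. Strike black from M, N.
L's domain is down to {yellow}, so L = yellow. Eliminate yellow elsewhere: J.
N's domain is down to {brown}, so N = brown.
That leaves J = teal. Eliminate teal elsewhere: M.
M must be orange (only option left).

J=teal, K=black, L=yellow, M=orange, N=brown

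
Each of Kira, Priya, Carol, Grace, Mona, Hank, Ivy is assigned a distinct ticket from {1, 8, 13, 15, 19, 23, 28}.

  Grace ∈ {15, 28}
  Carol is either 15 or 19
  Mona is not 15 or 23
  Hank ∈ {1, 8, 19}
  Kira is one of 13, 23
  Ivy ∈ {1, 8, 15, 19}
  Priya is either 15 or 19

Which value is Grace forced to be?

The 7 variables together cover exactly {1, 8, 13, 15, 19, 23, 28} — 7 values for 7 variables — and 23 appears only in Kira's list, so Kira = 23.
The 6 still-open variables together cover exactly {1, 8, 13, 15, 19, 28} — 6 values for 6 variables — and 13 appears only in Mona's list, so Mona = 13.
The 5 still-open variables draw from only 5 values {1, 8, 15, 19, 28}, so each is used; only Grace can be 28, hence Grace = 28.

28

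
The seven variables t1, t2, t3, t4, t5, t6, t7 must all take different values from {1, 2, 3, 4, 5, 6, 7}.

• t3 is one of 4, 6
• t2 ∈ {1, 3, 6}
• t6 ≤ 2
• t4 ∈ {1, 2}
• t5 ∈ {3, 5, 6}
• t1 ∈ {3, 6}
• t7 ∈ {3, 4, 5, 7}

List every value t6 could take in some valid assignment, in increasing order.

The 7 variables draw from only 7 values {1, 2, 3, 4, 5, 6, 7}, so each is used; only t7 can be 7, hence t7 = 7.
The 6 still-open variables together cover exactly {1, 2, 3, 4, 5, 6} — 6 values for 6 variables — and 4 appears only in t3's list, so t3 = 4.
Among the 5 still-open variables, 5 fits only t5 (and all 5 values in {1, 2, 3, 5, 6} must be used), so t5 = 5.
t4 and t6 share exactly the 2 values {1, 2}; by pigeonhole those values go to them, so strike 1, 2 from t2.
No further eliminations apply; t6 can still be any of 1, 2.

1, 2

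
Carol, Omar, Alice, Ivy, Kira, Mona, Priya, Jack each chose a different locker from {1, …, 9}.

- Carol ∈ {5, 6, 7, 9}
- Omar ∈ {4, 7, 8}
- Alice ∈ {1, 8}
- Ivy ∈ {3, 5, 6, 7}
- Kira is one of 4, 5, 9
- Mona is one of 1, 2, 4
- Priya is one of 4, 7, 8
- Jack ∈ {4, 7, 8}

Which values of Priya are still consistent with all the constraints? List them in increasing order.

4, 7, 8

Omar, Priya, Jack share exactly the 3 values {4, 7, 8}; by pigeonhole those values go to them, so strike 4, 7, 8 from Carol, Alice, Ivy, Kira, Mona.
Alice's domain is down to {1}, so Alice = 1. So Mona can't be 1.
Mona's domain is down to {2}, so Mona = 2.
No further eliminations apply; Priya can still be any of 4, 7, 8.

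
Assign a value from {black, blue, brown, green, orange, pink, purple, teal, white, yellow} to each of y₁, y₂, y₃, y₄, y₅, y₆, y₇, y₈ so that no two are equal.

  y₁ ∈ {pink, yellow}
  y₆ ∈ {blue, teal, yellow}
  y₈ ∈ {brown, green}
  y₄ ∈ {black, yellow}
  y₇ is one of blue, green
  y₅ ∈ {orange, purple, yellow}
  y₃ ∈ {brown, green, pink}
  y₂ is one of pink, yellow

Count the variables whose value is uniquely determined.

3

The 2 variables y₁ and y₂ are confined to {pink, yellow}, which locks those values in; drop them from y₃, y₄, y₅, y₆.
y₄'s domain is down to {black}, so y₄ = black.
y₃ and y₈ between them cover only {brown, green} — a naked pair. Remove those values from y₇.
That leaves y₇ = blue. Strike blue from y₆.
y₆ has just one choice, so y₆ = teal.
Determined: y₄=black, y₆=teal, y₇=blue. The other variables each still have more than one consistent value. That makes 3.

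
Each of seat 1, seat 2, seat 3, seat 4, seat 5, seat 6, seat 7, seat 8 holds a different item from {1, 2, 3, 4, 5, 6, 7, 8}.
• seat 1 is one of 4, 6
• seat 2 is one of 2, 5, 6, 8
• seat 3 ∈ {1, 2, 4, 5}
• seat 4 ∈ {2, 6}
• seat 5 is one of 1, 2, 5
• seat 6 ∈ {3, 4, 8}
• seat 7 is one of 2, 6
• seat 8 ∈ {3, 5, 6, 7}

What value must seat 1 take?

The 8 variables draw from only 8 values {1, 2, 3, 4, 5, 6, 7, 8}, so each is used; only seat 8 can be 7, hence seat 8 = 7.
The 7 still-open variables together cover exactly {1, 2, 3, 4, 5, 6, 8} — 7 values for 7 variables — and 3 appears only in seat 6's list, so seat 6 = 3.
Among the 6 still-open variables, 8 fits only seat 2 (and all 6 values in {1, 2, 4, 5, 6, 8} must be used), so seat 2 = 8.
The 2 variables seat 4 and seat 7 are confined to {2, 6}, which locks those values in; drop them from seat 1, seat 3, seat 5.
So seat 1 = 4.

4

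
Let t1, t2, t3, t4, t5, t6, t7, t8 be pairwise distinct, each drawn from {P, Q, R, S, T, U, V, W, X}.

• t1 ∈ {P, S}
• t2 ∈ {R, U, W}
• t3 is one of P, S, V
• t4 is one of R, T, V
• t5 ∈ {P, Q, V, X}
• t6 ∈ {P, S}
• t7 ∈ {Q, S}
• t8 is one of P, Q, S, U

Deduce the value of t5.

X

t1 and t6 share exactly the 2 values {P, S}; by pigeonhole those values go to them, so strike P, S from t3, t5, t7, t8.
That leaves t3 = V. Remove V from t4, t5.
t7 must be Q (only option left). Eliminate Q elsewhere: t5, t8.
So t5 = X.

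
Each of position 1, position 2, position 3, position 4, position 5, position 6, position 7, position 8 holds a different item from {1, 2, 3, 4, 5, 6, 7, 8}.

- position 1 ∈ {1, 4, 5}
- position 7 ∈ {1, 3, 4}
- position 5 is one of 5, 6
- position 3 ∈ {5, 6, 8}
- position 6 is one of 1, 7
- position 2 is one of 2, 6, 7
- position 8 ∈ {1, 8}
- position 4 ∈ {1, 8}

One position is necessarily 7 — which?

Among the 8 variables, 2 fits only position 2 (and all 8 values in {1, 2, 3, 4, 5, 6, 7, 8} must be used), so position 2 = 2.
The 7 still-open variables together cover exactly {1, 3, 4, 5, 6, 7, 8} — 7 values for 7 variables — and 3 appears only in position 7's list, so position 7 = 3.
The 6 still-open variables together cover exactly {1, 4, 5, 6, 7, 8} — 6 values for 6 variables — and 4 appears only in position 1's list, so position 1 = 4.
Among the 5 still-open variables, 7 fits only position 6 (and all 5 values in {1, 5, 6, 7, 8} must be used), so position 6 = 7.

position 6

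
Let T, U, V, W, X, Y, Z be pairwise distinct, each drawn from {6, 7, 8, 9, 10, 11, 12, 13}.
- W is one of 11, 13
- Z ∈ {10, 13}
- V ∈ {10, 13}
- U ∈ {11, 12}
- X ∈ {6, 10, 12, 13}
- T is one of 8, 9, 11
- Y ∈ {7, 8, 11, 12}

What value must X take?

The 2 variables V and Z are confined to {10, 13}, which locks those values in; drop them from W, X.
W has just one choice, so W = 11. Remove 11 from T, U, Y.
U must be 12 (only option left). Remove 12 from X, Y.
So X = 6.

6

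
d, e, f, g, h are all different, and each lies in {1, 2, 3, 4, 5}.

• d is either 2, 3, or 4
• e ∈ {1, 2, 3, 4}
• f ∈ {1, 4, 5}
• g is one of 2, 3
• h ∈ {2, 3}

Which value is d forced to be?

Among the 5 variables, 5 fits only f (and all 5 values in {1, 2, 3, 4, 5} must be used), so f = 5.
Among the 4 still-open variables, 1 fits only e (and all 4 values in {1, 2, 3, 4} must be used), so e = 1.
The 3 still-open variables draw from only 3 values {2, 3, 4}, so each is used; only d can be 4, hence d = 4.

4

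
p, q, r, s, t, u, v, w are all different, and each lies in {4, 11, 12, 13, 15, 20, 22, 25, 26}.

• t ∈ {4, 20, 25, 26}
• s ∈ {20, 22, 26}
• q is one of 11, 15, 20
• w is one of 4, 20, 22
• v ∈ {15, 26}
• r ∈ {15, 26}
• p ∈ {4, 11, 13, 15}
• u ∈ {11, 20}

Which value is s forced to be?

Among the 8 variables, 13 fits only p (and all 8 values in {4, 11, 13, 15, 20, 22, 25, 26} must be used), so p = 13.
Among the 7 still-open variables, 25 fits only t (and all 7 values in {4, 11, 15, 20, 22, 25, 26} must be used), so t = 25.
The 6 still-open variables together cover exactly {4, 11, 15, 20, 22, 26} — 6 values for 6 variables — and 4 appears only in w's list, so w = 4.
Among the 5 still-open variables, 22 fits only s (and all 5 values in {11, 15, 20, 22, 26} must be used), so s = 22.

22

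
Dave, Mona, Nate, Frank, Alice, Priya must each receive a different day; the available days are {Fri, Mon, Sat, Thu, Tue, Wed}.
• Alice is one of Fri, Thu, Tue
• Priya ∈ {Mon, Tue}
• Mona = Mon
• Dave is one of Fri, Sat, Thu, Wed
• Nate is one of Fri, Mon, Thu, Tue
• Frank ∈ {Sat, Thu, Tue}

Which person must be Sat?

Frank

Mona has just one choice, so Mona = Mon. Remove Mon from Nate, Priya.
Priya's domain is down to {Tue}, so Priya = Tue. Remove Tue from Nate, Frank, Alice.
Among the 4 still-open variables, Wed fits only Dave (and all 4 values in {Fri, Sat, Thu, Wed} must be used), so Dave = Wed.
The 3 still-open variables draw from only 3 values {Fri, Sat, Thu}, so each is used; only Frank can be Sat, hence Frank = Sat.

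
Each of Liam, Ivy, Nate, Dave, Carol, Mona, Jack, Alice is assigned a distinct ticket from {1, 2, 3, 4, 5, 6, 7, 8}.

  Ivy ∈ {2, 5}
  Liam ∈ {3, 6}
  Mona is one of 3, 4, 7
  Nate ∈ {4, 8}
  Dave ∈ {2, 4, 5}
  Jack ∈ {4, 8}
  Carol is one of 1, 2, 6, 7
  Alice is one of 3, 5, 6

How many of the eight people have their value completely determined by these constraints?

Among the 8 variables, 1 fits only Carol (and all 8 values in {1, 2, 3, 4, 5, 6, 7, 8} must be used), so Carol = 1.
Among the 7 still-open variables, 7 fits only Mona (and all 7 values in {2, 3, 4, 5, 6, 7, 8} must be used), so Mona = 7.
Nate and Jack between them cover only {4, 8} — a naked pair. Remove those values from Dave.
Ivy and Dave between them cover only {2, 5} — a naked pair. Remove those values from Alice.
Determined: Carol=1, Mona=7. The other people each still have more than one consistent value. That makes 2.

2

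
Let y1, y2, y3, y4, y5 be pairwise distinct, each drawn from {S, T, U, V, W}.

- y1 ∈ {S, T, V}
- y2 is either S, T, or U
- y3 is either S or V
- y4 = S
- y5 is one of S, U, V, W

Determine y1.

y4's domain is down to {S}, so y4 = S. Remove S from y1, y2, y3, y5.
y3 has just one choice, so y3 = V. Remove V from y1, y5.
So y1 = T.

T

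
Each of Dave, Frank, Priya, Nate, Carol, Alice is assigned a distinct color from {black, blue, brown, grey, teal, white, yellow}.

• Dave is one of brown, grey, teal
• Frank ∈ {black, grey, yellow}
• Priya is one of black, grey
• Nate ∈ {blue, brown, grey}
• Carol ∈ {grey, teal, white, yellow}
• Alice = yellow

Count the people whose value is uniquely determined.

1

Alice must be yellow (only option left). So Frank, Carol can't be yellow.
Frank and Priya between them cover only {black, grey} — a naked pair. Remove those values from Dave, Nate, Carol.
Determined: Alice=yellow. The other people each still have more than one consistent value. That makes 1.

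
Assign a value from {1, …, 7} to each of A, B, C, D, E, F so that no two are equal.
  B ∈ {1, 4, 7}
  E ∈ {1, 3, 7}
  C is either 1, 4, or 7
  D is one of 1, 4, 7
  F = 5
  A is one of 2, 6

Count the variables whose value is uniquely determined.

2

F has just one choice, so F = 5.
B, C, D between them cover only {1, 4, 7} — a naked triple. Remove those values from E.
E's domain is down to {3}, so E = 3.
Determined: E=3, F=5. The other variables each still have more than one consistent value. That makes 2.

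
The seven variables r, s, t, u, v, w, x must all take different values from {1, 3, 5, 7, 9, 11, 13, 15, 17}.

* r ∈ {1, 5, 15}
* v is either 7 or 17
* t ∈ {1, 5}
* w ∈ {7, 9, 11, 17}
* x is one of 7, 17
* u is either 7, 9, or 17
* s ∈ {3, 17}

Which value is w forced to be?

v and x between them cover only {7, 17} — a naked pair. Remove those values from s, u, w.
That leaves s = 3.
u must be 9 (only option left). Remove 9 from w.
So w = 11.

11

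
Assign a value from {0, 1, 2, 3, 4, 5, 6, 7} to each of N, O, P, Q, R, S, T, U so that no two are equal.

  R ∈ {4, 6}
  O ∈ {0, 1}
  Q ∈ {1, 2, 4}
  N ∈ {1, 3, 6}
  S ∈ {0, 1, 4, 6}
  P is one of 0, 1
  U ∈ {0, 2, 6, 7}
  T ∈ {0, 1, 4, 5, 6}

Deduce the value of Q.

2

The 8 variables together cover exactly {0, 1, 2, 3, 4, 5, 6, 7} — 8 values for 8 variables — and 3 appears only in N's list, so N = 3.
The 7 still-open variables draw from only 7 values {0, 1, 2, 4, 5, 6, 7}, so each is used; only T can be 5, hence T = 5.
The 6 still-open variables draw from only 6 values {0, 1, 2, 4, 6, 7}, so each is used; only U can be 7, hence U = 7.
The 5 still-open variables draw from only 5 values {0, 1, 2, 4, 6}, so each is used; only Q can be 2, hence Q = 2.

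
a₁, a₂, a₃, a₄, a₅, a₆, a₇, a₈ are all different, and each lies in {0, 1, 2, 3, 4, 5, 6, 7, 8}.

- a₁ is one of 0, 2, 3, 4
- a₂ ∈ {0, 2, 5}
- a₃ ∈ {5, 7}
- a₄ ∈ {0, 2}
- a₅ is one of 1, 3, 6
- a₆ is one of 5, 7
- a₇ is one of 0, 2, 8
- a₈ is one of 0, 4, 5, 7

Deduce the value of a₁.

3

a₃ and a₆ share exactly the 2 values {5, 7}; by pigeonhole those values go to them, so strike 5, 7 from a₂, a₈.
a₂ and a₄ share exactly the 2 values {0, 2}; by pigeonhole those values go to them, so strike 0, 2 from a₁, a₇, a₈.
That leaves a₇ = 8.
a₈ must be 4 (only option left). Strike 4 from a₁.
So a₁ = 3.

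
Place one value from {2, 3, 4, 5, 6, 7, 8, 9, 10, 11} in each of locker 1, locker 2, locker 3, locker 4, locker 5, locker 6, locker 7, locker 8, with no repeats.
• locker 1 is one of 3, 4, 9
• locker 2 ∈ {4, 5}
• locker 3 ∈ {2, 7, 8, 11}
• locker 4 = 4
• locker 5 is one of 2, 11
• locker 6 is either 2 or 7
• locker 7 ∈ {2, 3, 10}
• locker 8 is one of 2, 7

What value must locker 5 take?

locker 4's domain is down to {4}, so locker 4 = 4. So locker 1, locker 2 can't be 4.
locker 2 has just one choice, so locker 2 = 5.
locker 6 and locker 8 share exactly the 2 values {2, 7}; by pigeonhole those values go to them, so strike 2, 7 from locker 3, locker 5, locker 7.
So locker 5 = 11.

11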